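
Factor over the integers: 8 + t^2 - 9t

(t - 1)(t - 8)

Two integers with product 8 and sum -9 are -8 and -1.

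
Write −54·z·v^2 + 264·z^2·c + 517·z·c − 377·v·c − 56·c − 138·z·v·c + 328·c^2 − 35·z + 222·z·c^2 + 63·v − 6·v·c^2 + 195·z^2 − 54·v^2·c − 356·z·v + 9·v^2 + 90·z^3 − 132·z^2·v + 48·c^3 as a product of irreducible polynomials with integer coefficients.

(6·z + 6·c − 1)·(5·z − 9·v + 8·c)·(3·z + v + c + 7)

Group: 3·z·(30·z^2 − 54·z·v + 78·z·c − 5·z − 54·v·c + 9·v + 48·c^2 − 8·c) + (v + c + 7)·(30·z^2 − 54·z·v + 78·z·c − 5·z − 54·v·c + 9·v + 48·c^2 − 8·c); both groups contain (30·z^2 − 54·z·v + 78·z·c − 5·z − 54·v·c + 9·v + 48·c^2 − 8·c), so (3·z + v + c + 7) is a factor with cofactor 30·z^2 − 54·z·v + 78·z·c − 5·z − 54·v·c + 9·v + 48·c^2 − 8·c.
The cofactor groups again: 30·z^2 − 54·z·v + 78·z·c − 5·z − 54·v·c + 9·v + 48·c^2 − 8·c = 6·z·(5·z − 9·v + 8·c) + (6·c − 1)·(5·z − 9·v + 8·c); both groups contain (5·z − 9·v + 8·c), giving (6·z + 6·c − 1)·(5·z − 9·v + 8·c).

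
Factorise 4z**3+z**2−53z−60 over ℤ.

Trying the rational-root candidates, z = −3 is a root, so (z+3) divides it; the quotient is 4z**2−11z−20.
The remaining quadratic factors as (z−4)(4z+5).

(4z+5)(z+3)(z−4)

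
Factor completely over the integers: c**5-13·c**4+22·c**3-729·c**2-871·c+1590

(c+2)·(c-1)·(c-15)·(c**2+c+53)

Among the possible rational roots, c = -2 is a root, giving the factor (c+2) and quotient c**4-15·c**3+52·c**2-833·c+795.
Continuing, c = 1 is a root, so (c-1) divides it; the quotient is c**3-14·c**2+38·c-795.
Then c = 15 is a root, giving the factor (c-15) and quotient c**2+c+53.
The quadratic c**2+c+53 has discriminant -211 < 0 and is irreducible over ℤ.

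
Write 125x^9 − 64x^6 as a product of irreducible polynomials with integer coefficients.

x^6(5x − 4)(25x^2 + 20x + 16)

Every term has a factor of x^6; factoring it out leaves 125x^3 − 64.
Recognize a difference of cubes with the parts 5x and 4.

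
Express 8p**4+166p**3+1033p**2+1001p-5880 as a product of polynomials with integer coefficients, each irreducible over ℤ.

(2p+15)(4p-7)(p+7)(p+8)

Among the possible rational roots, p = -7 is a root, so (p+7) divides it; the quotient is 8p**3+110p**2+263p-840.
Continuing, p = -8 is a root, so (p+8) divides it; the quotient is 8p**2+46p-105.
The remaining quadratic factors as (2p+15)(4p-7).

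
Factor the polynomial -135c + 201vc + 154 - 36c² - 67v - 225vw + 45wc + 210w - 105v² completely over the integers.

-(7v + 15w - 12c + 11)(15v - 3c - 14)

Group: -15v(7v + 15w - 12c + 11) + (3c + 14)(7v + 15w - 12c + 11); both groups contain (7v + 15w - 12c + 11).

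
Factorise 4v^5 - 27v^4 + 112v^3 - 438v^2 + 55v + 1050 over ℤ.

(4v + 5)(v - 2)(v - 5)(v^2 - v + 21)

Testing divisors of the constant over divisors of the leading coefficient, v = 2 is a root, giving the factor (v - 2) and quotient 4v^4 - 19v^3 + 74v^2 - 290v - 525.
Continuing, v = -5/4 is a root, so (4v + 5) divides it; the quotient is v^3 - 6v^2 + 26v - 105.
Then v = 5 is a root, so (v - 5) is a factor; dividing leaves v^2 - v + 21.
The quadratic v^2 - v + 21 has discriminant -83 < 0 and is irreducible over ℤ.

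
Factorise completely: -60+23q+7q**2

Need a pair with product 7·(-60) = -420 and sum 23: that's 35 and -12.
Split the middle term: 7q**2+35q - 12q-60 = 7q(q+5) - 12(q+5).

(7q-12)(q+5)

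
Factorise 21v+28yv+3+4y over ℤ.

(4y+3)(7v+1)

Group as (28yv+4y) + (21v+3) = 4y(7v+1) + 3(7v+1).
Both groups share the factor (7v+1).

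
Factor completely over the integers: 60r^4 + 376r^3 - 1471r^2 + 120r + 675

(2r - 5)(5r + 3)(6r - 5)(r + 9)

By the rational root theorem, r = 5/2 is a root, giving the factor (2r - 5) and quotient 30r^3 + 263r^2 - 78r - 135.
Next, r = 5/6 is a root, so (6r - 5) divides it; the quotient is 5r^2 + 48r + 27.
The remaining quadratic factors as (5r + 3)(r + 9).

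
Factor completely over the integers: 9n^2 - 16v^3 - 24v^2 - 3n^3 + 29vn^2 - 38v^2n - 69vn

Group: 2v(-8v^2 - 23vn + 3n^2) + (-n + 3)(-8v^2 - 23vn + 3n^2); both groups contain (-8v^2 - 23vn + 3n^2), so (2v - n + 3) is a factor with cofactor -8v^2 - 23vn + 3n^2.
The cofactor groups again: -8v^2 - 23vn + 3n^2 = -v(8v - n) - 3n(8v - n); both groups contain (8v - n), giving -(v + 3n)(8v - n).

-(2v - n + 3)(8v - n)(v + 3n)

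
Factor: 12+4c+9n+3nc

Group as (3nc+9n) + (4c+12) = 3n(c+3) + 4(c+3).
Both groups share the factor (c+3).

(3n+4)(c+3)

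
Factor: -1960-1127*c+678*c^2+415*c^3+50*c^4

(2*c+7)*(5*c+7)*(5*c-8)*(c+5)

Testing divisors of the constant over divisors of the leading coefficient, c = -7/5 is a root, so (5*c+7) divides it; the quotient is 10*c^3+69*c^2+39*c-280.
Then c = -7/2 is a root, so (2*c+7) is a factor; dividing leaves 5*c^2+17*c-40.
The remaining quadratic factors as (c+5)(5*c-8).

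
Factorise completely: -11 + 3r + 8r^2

(8r + 11)(r - 1)

Need a pair with product 8·(-11) = -88 and sum 3: that's -8 and 11.
Split the middle term: 8r^2 - 8r + 11r - 11 = 8r(r - 1) + 11(r - 1).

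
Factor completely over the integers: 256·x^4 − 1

(4·x + 1)·(4·x − 1)·(16·x^2 + 1)

Write as (16·x^2)² − (1)², then factor 16·x^2 − 1 once more.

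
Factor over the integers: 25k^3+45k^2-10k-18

(5k+9)(5k^2-2)

Group as (25k^3-10k) + (45k^2-18) = 5k(5k^2-2) + 9(5k^2-2).
Both groups share the factor (5k^2-2).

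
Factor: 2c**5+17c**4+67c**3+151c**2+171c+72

By the rational root theorem, c = -3 is a root, so (c+3) is a factor; dividing leaves 2c**4+11c**3+34c**2+49c+24.
Next, c = -1 is a root, so (c+1) is a factor; dividing leaves 2c**3+9c**2+25c+24.
Next, c = -3/2 is a root, giving the factor (2c+3) and quotient c**2+3c+8.
The quadratic c**2+3c+8 has discriminant -23 < 0 and is irreducible over ℤ.

(2c+3)(c+1)(c+3)(c**2+3c+8)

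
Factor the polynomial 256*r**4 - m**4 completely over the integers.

Difference of squares twice: with A = 4*r and B = m, A⁴ − B⁴ = (A² − B²)(A² + B²), and A² − B² factors again.

(4*r - m)*(4*r + m)*(16*r**2 + m**2)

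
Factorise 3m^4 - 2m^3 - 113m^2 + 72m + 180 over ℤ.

Testing divisors of the constant over divisors of the leading coefficient, m = 5/3 is a root, giving the factor (3m - 5) and quotient m^3 + m^2 - 36m - 36.
Then m = 6 is a root, giving the factor (m - 6) and quotient m^2 + 7m + 6.
The remaining quadratic factors as (m + 6)(m + 1).

(3m - 5)(m + 1)(m + 6)(m - 6)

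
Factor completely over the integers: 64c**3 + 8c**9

Factor out 8c**3 first: what remains is c**6 + 8.
Recognize a sum of cubes with the parts c**2 and 2.

8c**3(c**2 + 2)(c**4 - 2c**2 + 4)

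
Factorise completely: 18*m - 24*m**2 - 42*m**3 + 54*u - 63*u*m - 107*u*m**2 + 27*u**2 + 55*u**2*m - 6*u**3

Group: 2*u*(-3*u**2 + 17*u*m + 18*u + 6*m**2 + 6*m) + (-7*m + 3)*(-3*u**2 + 17*u*m + 18*u + 6*m**2 + 6*m); both groups contain (-3*u**2 + 17*u*m + 18*u + 6*m**2 + 6*m), so (2*u - 7*m + 3) is a factor with cofactor -3*u**2 + 17*u*m + 18*u + 6*m**2 + 6*m.
The cofactor groups again: -3*u**2 + 17*u*m + 18*u + 6*m**2 + 6*m = -u*(3*u + m) + (6*m + 6)*(3*u + m); both groups contain (3*u + m), giving -(u - 6*m - 6)*(3*u + m).

-(u - 6*m - 6)*(2*u - 7*m + 3)*(3*u + m)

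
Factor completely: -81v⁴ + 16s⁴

Difference of squares twice: with A = 2s and B = 3v, A⁴ − B⁴ = (A² − B²)(A² + B²), and A² − B² factors again.

(2s + 3v)(2s - 3v)(4s² + 9v²)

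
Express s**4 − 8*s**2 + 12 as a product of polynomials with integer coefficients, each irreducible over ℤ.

(s**2 − 2)*(s**2 − 6)

Substitute u = s**2 to get a quadratic in u, then factor.
s**2 − 6 is irreducible over ℤ (6 is not a perfect square).
s**2 − 2 is irreducible over ℤ (2 is not a perfect square).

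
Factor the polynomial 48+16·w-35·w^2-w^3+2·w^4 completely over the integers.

(2·w-3)·(w+1)·(w+4)·(w-4)

By the rational root theorem, w = 3/2 is a root, so (2·w-3) divides it; the quotient is w^3+w^2-16·w-16.
Next, w = 4 is a root, so (w-4) is a factor; dividing leaves w^2+5·w+4.
The remaining quadratic factors as (w+4)(w+1).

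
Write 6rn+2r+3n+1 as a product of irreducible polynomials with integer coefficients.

(2r+1)(3n+1)

Group as (6rn+2r) + (3n+1) = 2r(3n+1) + (3n+1).
Both groups share the factor (3n+1).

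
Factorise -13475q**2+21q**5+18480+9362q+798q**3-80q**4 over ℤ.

(3q-5)(7q+6)(q-8)(q**2+5q+77)

By the rational root theorem, q = -6/7 is a root, giving the factor (7q+6) and quotient 3q**4-14q**3+126q**2-2033q+3080.
Next, q = 8 is a root, so (q-8) divides it; the quotient is 3q**3+10q**2+206q-385.
Next, q = 5/3 is a root, so (3q-5) divides it; the quotient is q**2+5q+77.
The quadratic q**2+5q+77 has discriminant -283 < 0 and is irreducible over ℤ.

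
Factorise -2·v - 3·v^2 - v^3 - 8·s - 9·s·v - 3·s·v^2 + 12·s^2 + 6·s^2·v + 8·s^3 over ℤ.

(2·s - v - 1)·(4·s + v)·(s + v + 2)

Group: 4·s·(2·s^2 + s·v + 3·s - v^2 - 3·v - 2) + v·(2·s^2 + s·v + 3·s - v^2 - 3·v - 2); both groups contain (2·s^2 + s·v + 3·s - v^2 - 3·v - 2), so (4·s + v) is a factor with cofactor 2·s^2 + s·v + 3·s - v^2 - 3·v - 2.
The cofactor groups again: 2·s^2 + s·v + 3·s - v^2 - 3·v - 2 = s·(2·s - v - 1) + (v + 2)·(2·s - v - 1); both groups contain (2·s - v - 1), giving (s + v + 2)·(2·s - v - 1).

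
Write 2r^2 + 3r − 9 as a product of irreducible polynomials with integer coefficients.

(2r − 3)(r + 3)

Need a pair with product 2·(−9) = −18 and sum 3: that's 6 and −3.
Split the middle term: 2r^2 + 6r − 3r − 9 = 2r(r + 3) − 3(r + 3).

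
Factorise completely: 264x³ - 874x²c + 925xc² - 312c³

Group: 2x(132x² - 239xc + 104c²) - 3c(132x² - 239xc + 104c²); both groups contain (132x² - 239xc + 104c²), so (2x - 3c) is a factor with cofactor 132x² - 239xc + 104c².
The cofactor groups again: 132x² - 239xc + 104c² = 11x(12x - 13c) - 8c(12x - 13c); both groups contain (12x - 13c), giving (11x - 8c)(12x - 13c).

(12x - 13c)(2x - 3c)(11x - 8c)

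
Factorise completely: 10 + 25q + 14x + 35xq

(5q + 2)(7x + 5)

Group as (35xq + 14x) + (25q + 10) = 7x(5q + 2) + 5(5q + 2).
Both groups share the factor (5q + 2).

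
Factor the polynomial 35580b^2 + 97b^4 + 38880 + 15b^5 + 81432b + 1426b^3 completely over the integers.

By the rational root theorem, b = -2/3 is a root, giving the factor (3b + 2) and quotient 5b^4 + 29b^3 + 456b^2 + 11556b + 19440.
Continuing, b = -9/5 is a root, giving the factor (5b + 9) and quotient b^3 + 4b^2 + 84b + 2160.
Continuing, b = -12 is a root, so (b + 12) divides it; the quotient is b^2 - 8b + 180.
The quadratic b^2 - 8b + 180 has discriminant -656 < 0 and is irreducible over ℤ.

(3b + 2)(5b + 9)(b + 12)(b^2 - 8b + 180)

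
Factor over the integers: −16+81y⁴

(3y+2)(3y−2)(9y²+4)

(3y)⁴ − (2)⁴ = ((3y)² − (2)²)((3y)² + (2)²); the first factor splits again, the second (9y²+4) is irreducible.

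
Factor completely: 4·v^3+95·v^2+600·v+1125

Among the possible rational roots, v = −5 is a root, so (v+5) divides it; the quotient is 4·v^2+75·v+225.
The remaining quadratic factors as (v+15)(4·v+15).

(4·v+15)·(v+15)·(v+5)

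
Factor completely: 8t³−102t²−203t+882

Among the possible rational roots, t = 14 is a root, so (t−14) is a factor; dividing leaves 8t²+10t−63.
The remaining quadratic factors as (4t−9)(2t+7).

(2t+7)(4t−9)(t−14)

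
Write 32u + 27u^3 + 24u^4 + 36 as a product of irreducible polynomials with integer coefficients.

Group as (24u^4 + 32u) + (27u^3 + 36) = 8u(3u^3 + 4) + 9(3u^3 + 4).
Both groups share the factor (3u^3 + 4).

(8u + 9)(3u^3 + 4)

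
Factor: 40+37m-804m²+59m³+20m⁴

(4m-1)(5m+1)(m+8)(m-5)

Testing divisors of the constant over divisors of the leading coefficient, m = 5 is a root, so (m-5) is a factor; dividing leaves 20m³+159m²-9m-8.
Continuing, m = 1/4 is a root, so (4m-1) is a factor; dividing leaves 5m²+41m+8.
The remaining quadratic factors as (m+8)(5m+1).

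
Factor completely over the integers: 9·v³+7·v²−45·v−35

Group as (9·v³−45·v) + (7·v²−35) = 9·v·(v²−5) + 7·(v²−5).
Both groups share the factor (v²−5).

(9·v+7)·(v²−5)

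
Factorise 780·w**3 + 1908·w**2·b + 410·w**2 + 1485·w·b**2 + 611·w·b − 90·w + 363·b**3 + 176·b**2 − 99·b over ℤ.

(10·w + 11·b)·(13·w + 11·b + 9)·(6·w + 3·b − 1)

Group: 6·w·(130·w**2 + 253·w·b + 90·w + 121·b**2 + 99·b) + (3·b − 1)·(130·w**2 + 253·w·b + 90·w + 121·b**2 + 99·b); both groups contain (130·w**2 + 253·w·b + 90·w + 121·b**2 + 99·b), so (6·w + 3·b − 1) is a factor with cofactor 130·w**2 + 253·w·b + 90·w + 121·b**2 + 99·b.
The cofactor groups again: 130·w**2 + 253·w·b + 90·w + 121·b**2 + 99·b = 10·w·(13·w + 11·b + 9) + 11·b·(13·w + 11·b + 9); both groups contain (13·w + 11·b + 9), giving (10·w + 11·b)·(13·w + 11·b + 9).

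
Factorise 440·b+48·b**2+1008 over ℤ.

Pull out the common factor 8, then factor the remaining trinomial.

8·(2·b+9)·(3·b+14)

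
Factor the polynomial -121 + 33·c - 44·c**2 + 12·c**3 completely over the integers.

Group as (12·c**3 + 33·c) + (-44·c**2 - 121) = 3·c·(4·c**2 + 11) - 11·(4·c**2 + 11).
Both groups share the factor (4·c**2 + 11).

(3·c - 11)·(4·c**2 + 11)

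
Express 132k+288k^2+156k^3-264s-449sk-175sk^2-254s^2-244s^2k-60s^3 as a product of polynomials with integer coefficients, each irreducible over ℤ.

-(2s-k)(5s+12k+12)(6s+13k+11)

Group: 6s(-10s^2-19sk-24s+12k^2+12k) + (13k+11)(-10s^2-19sk-24s+12k^2+12k); both groups contain (-10s^2-19sk-24s+12k^2+12k), so (6s+13k+11) is a factor with cofactor -10s^2-19sk-24s+12k^2+12k.
The cofactor groups again: -10s^2-19sk-24s+12k^2+12k = -5s(2s-k) + (-12k-12)(2s-k); both groups contain (2s-k), giving -(5s+12k+12)(2s-k).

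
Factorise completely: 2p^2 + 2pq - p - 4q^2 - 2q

(2p - 2q - 1)(p + 2q)

Group: p(2p - 2q - 1) + 2q(2p - 2q - 1); both groups contain (2p - 2q - 1).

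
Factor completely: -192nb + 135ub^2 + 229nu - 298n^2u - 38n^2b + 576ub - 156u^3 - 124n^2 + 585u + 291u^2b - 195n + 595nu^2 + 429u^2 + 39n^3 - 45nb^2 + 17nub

Group: 3n(13n^2 - 43nu + 9nb + 15n + 12u^2 - 27ub - 45u) + (-13u - 5b - 13)(13n^2 - 43nu + 9nb + 15n + 12u^2 - 27ub - 45u); both groups contain (13n^2 - 43nu + 9nb + 15n + 12u^2 - 27ub - 45u), so (3n - 13u - 5b - 13) is a factor with cofactor 13n^2 - 43nu + 9nb + 15n + 12u^2 - 27ub - 45u.
The cofactor groups again: 13n^2 - 43nu + 9nb + 15n + 12u^2 - 27ub - 45u = 13n(n - 3u) + (-4u + 9b + 15)(n - 3u); both groups contain (n - 3u), giving (13n - 4u + 9b + 15)(n - 3u).

(3n - 13u - 5b - 13)(13n - 4u + 9b + 15)(n - 3u)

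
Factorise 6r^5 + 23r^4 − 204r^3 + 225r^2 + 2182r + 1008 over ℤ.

(2r + 1)(3r + 7)(r + 8)(r^2 − 7r + 18)

By the rational root theorem, r = −8 is a root, giving the factor (r + 8) and quotient 6r^4 − 25r^3 − 4r^2 + 257r + 126.
Continuing, r = −1/2 is a root, so (2r + 1) is a factor; dividing leaves 3r^3 − 14r^2 + 5r + 126.
Continuing, r = −7/3 is a root, so (3r + 7) is a factor; dividing leaves r^2 − 7r + 18.
The quadratic r^2 − 7r + 18 has discriminant −23 < 0 and is irreducible over ℤ.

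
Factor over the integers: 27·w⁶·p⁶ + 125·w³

w³·(3·w·p² + 5)·(9·w²·p⁴ - 15·w·p² + 25)

Pull out the common factor w³, leaving 27·w³·p⁶ + 125.
Recognize a sum of cubes with the parts 3·w·p² and 5.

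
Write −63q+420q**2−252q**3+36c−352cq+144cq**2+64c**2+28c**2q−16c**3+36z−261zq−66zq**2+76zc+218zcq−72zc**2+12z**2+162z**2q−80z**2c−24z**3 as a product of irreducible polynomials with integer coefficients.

Group: 4z(−6z**2−14zc+30zq+3z−4c**2+16c+36q**2−60q+9) + (4c−7q)(−6z**2−14zc+30zq+3z−4c**2+16c+36q**2−60q+9); both groups contain (−6z**2−14zc+30zq+3z−4c**2+16c+36q**2−60q+9), so (4z+4c−7q) is a factor with cofactor −6z**2−14zc+30zq+3z−4c**2+16c+36q**2−60q+9.
The cofactor groups again: −6z**2−14zc+30zq+3z−4c**2+16c+36q**2−60q+9 = −6z(z+2c−6q+1) + (−2c−6q+9)(z+2c−6q+1); both groups contain (z+2c−6q+1), giving −(6z+2c+6q−9)(z+2c−6q+1).

−(6z+2c+6q−9)(z+2c−6q+1)(4z+4c−7q)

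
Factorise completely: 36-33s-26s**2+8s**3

Among the possible rational roots, s = -3/2 is a root, giving the factor (2s+3) and quotient 4s**2-19s+12.
The remaining quadratic factors as (4s-3)(s-4).

(2s+3)(4s-3)(s-4)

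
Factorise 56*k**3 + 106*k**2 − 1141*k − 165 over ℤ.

(2*k + 11)*(4*k − 15)*(7*k + 1)

By the rational root theorem, k = 15/4 is a root, giving the factor (4*k − 15) and quotient 14*k**2 + 79*k + 11.
The remaining quadratic factors as (7*k + 1)(2*k + 11).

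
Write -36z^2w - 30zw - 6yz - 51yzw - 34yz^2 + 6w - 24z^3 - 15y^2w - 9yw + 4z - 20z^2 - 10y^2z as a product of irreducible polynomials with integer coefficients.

Group: y(-10yz - 15yw - 24z^2 - 36zw + 4z + 6w) + (z + 1)(-10yz - 15yw - 24z^2 - 36zw + 4z + 6w); both groups contain (-10yz - 15yw - 24z^2 - 36zw + 4z + 6w), so (y + z + 1) is a factor with cofactor -10yz - 15yw - 24z^2 - 36zw + 4z + 6w.
The cofactor groups again: -10yz - 15yw - 24z^2 - 36zw + 4z + 6w = -2z(5y + 12z - 2) - 3w(5y + 12z - 2); both groups contain (5y + 12z - 2), giving -(2z + 3w)(5y + 12z - 2).

-(2z + 3w)(5y + 12z - 2)(y + z + 1)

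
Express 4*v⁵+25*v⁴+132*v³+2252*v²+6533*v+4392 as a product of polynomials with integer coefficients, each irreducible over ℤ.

Among the possible rational roots, v = -8 is a root, so (v+8) divides it; the quotient is 4*v⁴-7*v³+188*v²+748*v+549.
Continuing, v = -1 is a root, so (v+1) is a factor; dividing leaves 4*v³-11*v²+199*v+549.
Next, v = -9/4 is a root, so (4*v+9) is a factor; dividing leaves v²-5*v+61.
The quadratic v²-5*v+61 has discriminant -219 < 0 and is irreducible over ℤ.

(4*v+9)*(v+1)*(v+8)*(v²-5*v+61)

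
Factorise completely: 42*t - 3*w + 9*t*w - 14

Group as (9*t*w + 42*t) + (-3*w - 14) = 3*t*(3*w + 14) - (3*w + 14).
Both groups share the factor (3*w + 14).

(3*t - 1)*(3*w + 14)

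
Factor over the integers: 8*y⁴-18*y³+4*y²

2*y²*(4*y-1)*(y-2)

Pull out the common factor 2*y², then factor the remaining trinomial.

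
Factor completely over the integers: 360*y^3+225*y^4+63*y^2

9*y^2*(5*y+1)*(5*y+7)

Pull out the common factor 9*y^2, then factor the remaining trinomial.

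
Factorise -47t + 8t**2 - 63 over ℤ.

(8t + 9)(t - 7)

Need a pair with product 8·(-63) = -504 and sum -47: that's 9 and -56.
Split the middle term: 8t**2 + 9t - 56t - 63 = t(8t + 9) - 7(8t + 9).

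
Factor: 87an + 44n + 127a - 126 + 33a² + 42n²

(11a + 7n - 9)(3a + 6n + 14)

Group: 3a(11a + 7n - 9) + (6n + 14)(11a + 7n - 9); both groups contain (11a + 7n - 9).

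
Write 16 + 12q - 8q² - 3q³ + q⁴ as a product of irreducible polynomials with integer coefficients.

Among the possible rational roots, q = -1 is a root, so (q + 1) divides it; the quotient is q³ - 4q² - 4q + 16.
Next, q = -2 is a root, so (q + 2) divides it; the quotient is q² - 6q + 8.
The remaining quadratic factors as (q - 2)(q - 4).

(q + 1)(q + 2)(q - 2)(q - 4)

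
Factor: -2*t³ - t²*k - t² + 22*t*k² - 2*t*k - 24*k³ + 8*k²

Group: t*(-2*t² + 7*t*k - t - 6*k² + 2*k) + 4*k*(-2*t² + 7*t*k - t - 6*k² + 2*k); both groups contain (-2*t² + 7*t*k - t - 6*k² + 2*k), so (t + 4*k) is a factor with cofactor -2*t² + 7*t*k - t - 6*k² + 2*k.
The cofactor groups again: -2*t² + 7*t*k - t - 6*k² + 2*k = -2*t*(t - 2*k) + (3*k - 1)*(t - 2*k); both groups contain (t - 2*k), giving -(2*t - 3*k + 1)*(t - 2*k).

-(t - 2*k)*(2*t - 3*k + 1)*(t + 4*k)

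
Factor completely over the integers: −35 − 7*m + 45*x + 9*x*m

(9*x − 7)*(m + 5)

Group as (9*x*m + 45*x) + (−7*m − 35) = 9*x*(m + 5) − 7*(m + 5).
Both groups share the factor (m + 5).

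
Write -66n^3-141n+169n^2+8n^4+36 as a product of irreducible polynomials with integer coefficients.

By the rational root theorem, n = 4 is a root, so (n-4) divides it; the quotient is 8n^3-34n^2+33n-9.
Next, n = 3 is a root, so (n-3) is a factor; dividing leaves 8n^2-10n+3.
The remaining quadratic factors as (4n-3)(2n-1).

(2n-1)(4n-3)(n-3)(n-4)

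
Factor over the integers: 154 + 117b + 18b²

(3b + 14)(6b + 11)

Need a pair with product 18·154 = 2772 and sum 117: that's 33 and 84.
Split the middle term: 18b² + 33b + 84b + 154 = 3b(6b + 11) + 14(6b + 11).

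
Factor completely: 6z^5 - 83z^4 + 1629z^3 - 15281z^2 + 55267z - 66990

(2z - 11)(3z - 10)(z - 3)(z^2 - 2z + 203)

Testing divisors of the constant over divisors of the leading coefficient, z = 10/3 is a root, giving the factor (3z - 10) and quotient 2z^4 - 21z^3 + 473z^2 - 3517z + 6699.
Continuing, z = 11/2 is a root, so (2z - 11) is a factor; dividing leaves z^3 - 5z^2 + 209z - 609.
Next, z = 3 is a root, so (z - 3) divides it; the quotient is z^2 - 2z + 203.
The quadratic z^2 - 2z + 203 has discriminant -808 < 0 and is irreducible over ℤ.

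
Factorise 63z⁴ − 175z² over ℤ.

7z²(3z + 5)(3z − 5)

Every term has a factor of 7z². Then 9z² − 25 = (3z)² − (5)².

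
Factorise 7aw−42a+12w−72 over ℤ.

(7a+12)(w−6)

Group as (7aw−42a) + (12w−72) = 7a(w−6) + 12(w−6).
Both groups share the factor (w−6).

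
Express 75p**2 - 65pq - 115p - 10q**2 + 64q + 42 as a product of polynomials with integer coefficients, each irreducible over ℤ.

(15p + 2q - 14)(5p - 5q - 3)

Group: 5p(15p + 2q - 14) + (-5q - 3)(15p + 2q - 14); both groups contain (15p + 2q - 14).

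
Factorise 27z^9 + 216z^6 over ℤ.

27z^6(z + 2)(z^2 - 2z + 4)

Pull out the common factor 27z^6, leaving z^3 + 8.
Recognize a sum of cubes with the parts z and 2.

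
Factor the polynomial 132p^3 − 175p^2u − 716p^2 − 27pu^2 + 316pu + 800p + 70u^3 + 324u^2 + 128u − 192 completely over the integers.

Group: 12p(11p^2 − 21pu − 56p + 10u^2 + 52u + 48) + (7u − 4)(11p^2 − 21pu − 56p + 10u^2 + 52u + 48); both groups contain (11p^2 − 21pu − 56p + 10u^2 + 52u + 48), so (12p + 7u − 4) is a factor with cofactor 11p^2 − 21pu − 56p + 10u^2 + 52u + 48.
The cofactor groups again: 11p^2 − 21pu − 56p + 10u^2 + 52u + 48 = 11p(p − u − 4) + (−10u − 12)(p − u − 4); both groups contain (p − u − 4), giving (11p − 10u − 12)(p − u − 4).

(11p − 10u − 12)(12p + 7u − 4)(p − u − 4)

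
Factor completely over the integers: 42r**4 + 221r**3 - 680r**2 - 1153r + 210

Trying the rational-root candidates, r = 3 is a root, giving the factor (r - 3) and quotient 42r**3 + 347r**2 + 361r - 70.
Then r = -10/7 is a root, so (7r + 10) is a factor; dividing leaves 6r**2 + 41r - 7.
The remaining quadratic factors as (6r - 1)(r + 7).

(6r - 1)(7r + 10)(r + 7)(r - 3)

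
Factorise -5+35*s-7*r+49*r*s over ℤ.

(7*r+5)*(7*s-1)

Group as (49*r*s-7*r) + (35*s-5) = 7*r*(7*s-1) + 5*(7*s-1).
Both groups share the factor (7*s-1).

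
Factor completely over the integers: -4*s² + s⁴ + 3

Substitute u = s² to get a quadratic in u, then factor.
s² - 1 is a difference of squares.
s² - 3 is irreducible over ℤ (3 is not a perfect square).

(s + 1)*(s - 1)*(s² - 3)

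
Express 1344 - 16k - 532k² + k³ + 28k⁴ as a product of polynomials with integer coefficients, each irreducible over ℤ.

Testing divisors of the constant over divisors of the leading coefficient, k = -7/4 is a root, so (4k + 7) is a factor; dividing leaves 7k³ - 12k² - 112k + 192.
Continuing, k = 12/7 is a root, so (7k - 12) divides it; the quotient is k² - 16.
The remaining quadratic factors as (k - 4)(k + 4).

(4k + 7)(7k - 12)(k + 4)(k - 4)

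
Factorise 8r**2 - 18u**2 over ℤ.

Pull out the common factor 2; 4r**2 - 9u**2 is a difference of squares.

2(2r + 3u)(2r - 3u)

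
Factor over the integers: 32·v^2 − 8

8·(2·v + 1)·(2·v − 1)

Factor out 8, leaving 4·v^2 − 1, which is a difference of two squares.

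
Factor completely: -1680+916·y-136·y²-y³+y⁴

(y+14)·(y-4)·(y-5)·(y-6)

By the rational root theorem, y = -14 is a root, so (y+14) divides it; the quotient is y³-15·y²+74·y-120.
Continuing, y = 6 is a root, giving the factor (y-6) and quotient y²-9·y+20.
The remaining quadratic factors as (y-4)(y-5).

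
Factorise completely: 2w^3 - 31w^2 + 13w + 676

Trying the rational-root candidates, w = 13/2 is a root, so (2w - 13) is a factor; dividing leaves w^2 - 9w - 52.
The remaining quadratic factors as (w + 4)(w - 13).

(2w - 13)(w + 4)(w - 13)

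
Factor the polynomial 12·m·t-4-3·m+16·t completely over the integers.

(3·m+4)·(4·t-1)

Group as (12·m·t-3·m) + (16·t-4) = 3·m·(4·t-1) + 4·(4·t-1).
Both groups share the factor (4·t-1).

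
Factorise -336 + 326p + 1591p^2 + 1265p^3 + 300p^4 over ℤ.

(3p - 1)(4p + 7)(5p + 6)(5p + 8)

Testing divisors of the constant over divisors of the leading coefficient, p = -8/5 is a root, so (5p + 8) divides it; the quotient is 60p^3 + 157p^2 + 67p - 42.
Continuing, p = -7/4 is a root, so (4p + 7) divides it; the quotient is 15p^2 + 13p - 6.
The remaining quadratic factors as (3p - 1)(5p + 6).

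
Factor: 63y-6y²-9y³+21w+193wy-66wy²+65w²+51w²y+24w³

Group: 8w(3w²+6wy+7w-9y²+21y) + (y+3)(3w²+6wy+7w-9y²+21y); both groups contain (3w²+6wy+7w-9y²+21y), so (8w+y+3) is a factor with cofactor 3w²+6wy+7w-9y²+21y.
The cofactor groups again: 3w²+6wy+7w-9y²+21y = 3w(w+3y) + (-3y+7)(w+3y); both groups contain (w+3y), giving (3w-3y+7)(w+3y).

(3w-3y+7)(8w+y+3)(w+3y)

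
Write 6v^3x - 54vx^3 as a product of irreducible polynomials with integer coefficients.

6vx(v + 3x)(v - 3x)

Factor out 6vx, leaving v^2 - 9x^2, which is a difference of two squares.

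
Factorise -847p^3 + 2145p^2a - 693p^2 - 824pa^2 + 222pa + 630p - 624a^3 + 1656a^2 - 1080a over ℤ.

-(7p - 12a)(11p - 13a + 15)(11p + 4a - 6)

Group: 7p(-121p^2 + 99pa - 99p + 52a^2 - 138a + 90) - 12a(-121p^2 + 99pa - 99p + 52a^2 - 138a + 90); both groups contain (-121p^2 + 99pa - 99p + 52a^2 - 138a + 90), so (7p - 12a) is a factor with cofactor -121p^2 + 99pa - 99p + 52a^2 - 138a + 90.
The cofactor groups again: -121p^2 + 99pa - 99p + 52a^2 - 138a + 90 = -11p(11p + 4a - 6) + (13a - 15)(11p + 4a - 6); both groups contain (11p + 4a - 6), giving -(11p - 13a + 15)(11p + 4a - 6).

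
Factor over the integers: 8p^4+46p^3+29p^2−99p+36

By the rational root theorem, p = 1/2 is a root, so (2p−1) is a factor; dividing leaves 4p^3+25p^2+27p−36.
Continuing, p = −3 is a root, giving the factor (p+3) and quotient 4p^2+13p−12.
The remaining quadratic factors as (p+4)(4p−3).

(2p−1)(4p−3)(p+3)(p+4)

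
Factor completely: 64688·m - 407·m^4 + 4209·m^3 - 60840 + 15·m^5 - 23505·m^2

Testing divisors of the constant over divisors of the leading coefficient, m = 13 is a root, giving the factor (m - 13) and quotient 15·m^4 - 212·m^3 + 1453·m^2 - 4616·m + 4680.
Continuing, m = 9/5 is a root, so (5·m - 9) divides it; the quotient is 3·m^3 - 37·m^2 + 224·m - 520.
Continuing, m = 13/3 is a root, so (3·m - 13) divides it; the quotient is m^2 - 8·m + 40.
The quadratic m^2 - 8·m + 40 has discriminant -96 < 0 and is irreducible over ℤ.

(3·m - 13)·(5·m - 9)·(m - 13)·(m^2 - 8·m + 40)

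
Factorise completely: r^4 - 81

Write as (r^2)² − (9)², then factor r^2 - 9 once more.

(r + 3)*(r - 3)*(r^2 + 9)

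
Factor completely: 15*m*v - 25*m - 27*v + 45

Group as (15*m*v - 25*m) + (-27*v + 45) = 5*m*(3*v - 5) - 9*(3*v - 5).
Both groups share the factor (3*v - 5).

(3*v - 5)*(5*m - 9)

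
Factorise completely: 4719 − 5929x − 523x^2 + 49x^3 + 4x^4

Trying the rational-root candidates, x = −11 is a root, so (x + 11) is a factor; dividing leaves 4x^3 + 5x^2 − 578x + 429.
Then x = 11 is a root, giving the factor (x − 11) and quotient 4x^2 + 49x − 39.
The remaining quadratic factors as (x + 13)(4x − 3).

(4x − 3)(x + 11)(x + 13)(x − 11)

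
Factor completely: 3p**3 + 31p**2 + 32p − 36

Trying the rational-root candidates, p = 2/3 is a root, so (3p − 2) divides it; the quotient is p**2 + 11p + 18.
The remaining quadratic factors as (p + 2)(p + 9).

(3p − 2)(p + 2)(p + 9)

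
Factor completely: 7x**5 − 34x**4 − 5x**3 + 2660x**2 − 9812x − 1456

(7x + 1)(x + 7)(x − 4)(x**2 − 8x + 52)

Among the possible rational roots, x = 4 is a root, so (x − 4) is a factor; dividing leaves 7x**4 − 6x**3 − 29x**2 + 2544x + 364.
Continuing, x = −7 is a root, giving the factor (x + 7) and quotient 7x**3 − 55x**2 + 356x + 52.
Continuing, x = −1/7 is a root, so (7x + 1) divides it; the quotient is x**2 − 8x + 52.
The quadratic x**2 − 8x + 52 has discriminant −144 < 0 and is irreducible over ℤ.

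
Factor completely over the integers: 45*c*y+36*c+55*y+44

(5*y+4)*(9*c+11)

Group as (45*c*y+36*c) + (55*y+44) = 9*c*(5*y+4) + 11*(5*y+4).
Both groups share the factor (5*y+4).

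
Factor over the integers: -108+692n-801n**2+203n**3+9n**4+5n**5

(5n-1)(n-1)(n-2)(n**2+5n+54)

Among the possible rational roots, n = 1 is a root, so (n-1) divides it; the quotient is 5n**4+14n**3+217n**2-584n+108.
Next, n = 1/5 is a root, so (5n-1) is a factor; dividing leaves n**3+3n**2+44n-108.
Continuing, n = 2 is a root, so (n-2) is a factor; dividing leaves n**2+5n+54.
The quadratic n**2+5n+54 has discriminant -191 < 0 and is irreducible over ℤ.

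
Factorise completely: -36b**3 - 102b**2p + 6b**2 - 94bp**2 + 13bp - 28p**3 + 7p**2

-(6b + 4p - 1)(6b + 7p)(b + p)

Group: b(-36b**2 - 66bp + 6b - 28p**2 + 7p) + p(-36b**2 - 66bp + 6b - 28p**2 + 7p); both groups contain (-36b**2 - 66bp + 6b - 28p**2 + 7p), so (b + p) is a factor with cofactor -36b**2 - 66bp + 6b - 28p**2 + 7p.
The cofactor groups again: -36b**2 - 66bp + 6b - 28p**2 + 7p = -6b(6b + 4p - 1) - 7p(6b + 4p - 1); both groups contain (6b + 4p - 1), giving -(6b + 7p)(6b + 4p - 1).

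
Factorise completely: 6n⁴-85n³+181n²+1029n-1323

By the rational root theorem, n = -3 is a root, so (n+3) divides it; the quotient is 6n³-103n²+490n-441.
Next, n = 7/6 is a root, so (6n-7) divides it; the quotient is n²-16n+63.
The remaining quadratic factors as (n-7)(n-9).

(6n-7)(n+3)(n-7)(n-9)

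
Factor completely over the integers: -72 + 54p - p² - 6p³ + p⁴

Trying the rational-root candidates, p = 2 is a root, so (p - 2) is a factor; dividing leaves p³ - 4p² - 9p + 36.
Continuing, p = 4 is a root, so (p - 4) divides it; the quotient is p² - 9.
The remaining quadratic factors as (p + 3)(p - 3).

(p + 3)(p - 2)(p - 3)(p - 4)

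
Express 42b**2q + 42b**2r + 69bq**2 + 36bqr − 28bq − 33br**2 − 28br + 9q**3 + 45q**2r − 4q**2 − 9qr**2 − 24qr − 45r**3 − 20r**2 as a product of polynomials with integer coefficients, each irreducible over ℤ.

(6b + 9q − 9r − 4)(7b + q + 5r)(q + r)

Group: 7b(6bq + 6br + 9q**2 − 4q − 9r**2 − 4r) + (q + 5r)(6bq + 6br + 9q**2 − 4q − 9r**2 − 4r); both groups contain (6bq + 6br + 9q**2 − 4q − 9r**2 − 4r), so (7b + q + 5r) is a factor with cofactor 6bq + 6br + 9q**2 − 4q − 9r**2 − 4r.
The cofactor groups again: 6bq + 6br + 9q**2 − 4q − 9r**2 − 4r = 6b(q + r) + (9q − 9r − 4)(q + r); both groups contain (q + r), giving (6b + 9q − 9r − 4)(q + r).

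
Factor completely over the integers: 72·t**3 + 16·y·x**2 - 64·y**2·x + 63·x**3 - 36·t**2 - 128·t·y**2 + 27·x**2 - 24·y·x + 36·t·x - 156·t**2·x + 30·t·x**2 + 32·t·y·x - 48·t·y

(2·t + x)·(6·t - 8·y - 7·x - 3)·(6·t + 8·y - 9·x)

Group: 6·t·(12·t**2 - 16·t·y - 8·t·x - 6·t - 8·y·x - 7·x**2 - 3·x) + (8·y - 9·x)·(12·t**2 - 16·t·y - 8·t·x - 6·t - 8·y·x - 7·x**2 - 3·x); both groups contain (12·t**2 - 16·t·y - 8·t·x - 6·t - 8·y·x - 7·x**2 - 3·x), so (6·t + 8·y - 9·x) is a factor with cofactor 12·t**2 - 16·t·y - 8·t·x - 6·t - 8·y·x - 7·x**2 - 3·x.
The cofactor groups again: 12·t**2 - 16·t·y - 8·t·x - 6·t - 8·y·x - 7·x**2 - 3·x = 2·t·(6·t - 8·y - 7·x - 3) + x·(6·t - 8·y - 7·x - 3); both groups contain (6·t - 8·y - 7·x - 3), giving (2·t + x)·(6·t - 8·y - 7·x - 3).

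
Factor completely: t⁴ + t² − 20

(t + 2)(t − 2)(t² + 5)

Substitute u = t² to get a quadratic in u, then factor.
t² − 4 is a difference of squares.
t² + 5 is irreducible over ℤ (always positive, so no real roots).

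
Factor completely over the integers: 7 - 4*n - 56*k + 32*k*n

Group as (32*k*n - 56*k) + (-4*n + 7) = 8*k*(4*n - 7) - (4*n - 7).
Both groups share the factor (4*n - 7).

(4*n - 7)*(8*k - 1)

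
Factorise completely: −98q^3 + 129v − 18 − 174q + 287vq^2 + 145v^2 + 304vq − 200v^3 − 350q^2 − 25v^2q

Group: 8v(−25v^2 − 25vq + 15v + 14q^2 + 48q + 18) + (−7q − 1)(−25v^2 − 25vq + 15v + 14q^2 + 48q + 18); both groups contain (−25v^2 − 25vq + 15v + 14q^2 + 48q + 18), so (8v − 7q − 1) is a factor with cofactor −25v^2 − 25vq + 15v + 14q^2 + 48q + 18.
The cofactor groups again: −25v^2 − 25vq + 15v + 14q^2 + 48q + 18 = −5v(5v + 7q + 3) + (2q + 6)(5v + 7q + 3); both groups contain (5v + 7q + 3), giving −(5v − 2q − 6)(5v + 7q + 3).

−(5v − 2q − 6)(8v − 7q − 1)(5v + 7q + 3)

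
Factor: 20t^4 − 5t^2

Factor out 5t^2, leaving 4t^2 − 1, which is a difference of two squares.

5t^2(2t + 1)(2t − 1)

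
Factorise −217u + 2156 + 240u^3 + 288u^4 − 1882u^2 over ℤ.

(3u − 4)(4u + 11)(4u − 7)(6u + 7)

By the rational root theorem, u = 7/4 is a root, so (4u − 7) is a factor; dividing leaves 72u^3 + 186u^2 − 145u − 308.
Then u = 4/3 is a root, so (3u − 4) is a factor; dividing leaves 24u^2 + 94u + 77.
The remaining quadratic factors as (4u + 11)(6u + 7).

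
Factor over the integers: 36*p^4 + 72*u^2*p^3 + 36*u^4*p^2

Factor out 36*p^2 first: what remains is u^4 + 2*u^2*p + p^2.
Recognize a perfect-square trinomial with the parts p and u^2.

36*p^2*(u^2 + p)^2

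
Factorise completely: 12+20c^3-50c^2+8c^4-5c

By the rational root theorem, c = 3/2 is a root, so (2c-3) divides it; the quotient is 4c^3+16c^2-c-4.
Next, c = 1/2 is a root, giving the factor (2c-1) and quotient 2c^2+9c+4.
The remaining quadratic factors as (2c+1)(c+4).

(2c+1)(2c-1)(2c-3)(c+4)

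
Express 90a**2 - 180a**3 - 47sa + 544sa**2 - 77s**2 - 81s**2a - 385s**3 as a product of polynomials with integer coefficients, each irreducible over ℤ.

-(5s - 2a + 1)(11s - 9a)(7s + 10a)

Group: 11s(-35s**2 - 36sa - 7s + 20a**2 - 10a) - 9a(-35s**2 - 36sa - 7s + 20a**2 - 10a); both groups contain (-35s**2 - 36sa - 7s + 20a**2 - 10a), so (11s - 9a) is a factor with cofactor -35s**2 - 36sa - 7s + 20a**2 - 10a.
The cofactor groups again: -35s**2 - 36sa - 7s + 20a**2 - 10a = -7s(5s - 2a + 1) - 10a(5s - 2a + 1); both groups contain (5s - 2a + 1), giving -(7s + 10a)(5s - 2a + 1).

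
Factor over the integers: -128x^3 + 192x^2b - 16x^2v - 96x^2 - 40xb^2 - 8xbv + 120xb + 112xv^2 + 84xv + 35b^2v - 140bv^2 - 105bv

-(4x - 5b)(8x - 7v)(4x - b + 4v + 3)

Group: 4x(-32x^2 + 40xb + 28xv - 35bv) + (-b + 4v + 3)(-32x^2 + 40xb + 28xv - 35bv); both groups contain (-32x^2 + 40xb + 28xv - 35bv), so (4x - b + 4v + 3) is a factor with cofactor -32x^2 + 40xb + 28xv - 35bv.
The cofactor groups again: -32x^2 + 40xb + 28xv - 35bv = -4x(8x - 7v) + 5b(8x - 7v); both groups contain (8x - 7v), giving -(4x - 5b)(8x - 7v).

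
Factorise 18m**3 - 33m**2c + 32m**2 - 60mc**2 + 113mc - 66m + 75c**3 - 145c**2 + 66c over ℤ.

(2m - 5c + 6)(m - c)(9m + 15c - 11)

Group: 9m(2m**2 - 7mc + 6m + 5c**2 - 6c) + (15c - 11)(2m**2 - 7mc + 6m + 5c**2 - 6c); both groups contain (2m**2 - 7mc + 6m + 5c**2 - 6c), so (9m + 15c - 11) is a factor with cofactor 2m**2 - 7mc + 6m + 5c**2 - 6c.
The cofactor groups again: 2m**2 - 7mc + 6m + 5c**2 - 6c = 2m(m - c) + (-5c + 6)(m - c); both groups contain (m - c), giving (2m - 5c + 6)(m - c).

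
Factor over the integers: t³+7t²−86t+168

Testing divisors of the constant over divisors of the leading coefficient, t = 4 is a root, so (t−4) is a factor; dividing leaves t²+11t−42.
The remaining quadratic factors as (t+14)(t−3).

(t+14)(t−3)(t−4)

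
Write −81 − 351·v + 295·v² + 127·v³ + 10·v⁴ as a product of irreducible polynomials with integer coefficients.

Testing divisors of the constant over divisors of the leading coefficient, v = 1 is a root, giving the factor (v − 1) and quotient 10·v³ + 137·v² + 432·v + 81.
Then v = −9 is a root, so (v + 9) is a factor; dividing leaves 10·v² + 47·v + 9.
The remaining quadratic factors as (2·v + 9)(5·v + 1).

(2·v + 9)·(5·v + 1)·(v + 9)·(v − 1)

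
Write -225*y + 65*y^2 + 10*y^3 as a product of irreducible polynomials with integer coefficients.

5*y*(2*y - 5)*(y + 9)

Pull out the common factor 5*y, then factor the remaining trinomial.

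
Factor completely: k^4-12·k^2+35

(k^2-5)·(k^2-7)

Substitute u = k^2 to get a quadratic in u, then factor.
k^2-7 is irreducible over ℤ (7 is not a perfect square).
k^2-5 is irreducible over ℤ (5 is not a perfect square).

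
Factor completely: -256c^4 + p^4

(p)⁴ − (4c)⁴ = ((p)² − (4c)²)((p)² + (4c)²); the first factor splits again, the second (p^2 + 16c^2) is irreducible.

(p - 4c)(p + 4c)(p^2 + 16c^2)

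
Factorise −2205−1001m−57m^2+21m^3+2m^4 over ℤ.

Testing divisors of the constant over divisors of the leading coefficient, m = −5 is a root, giving the factor (m+5) and quotient 2m^3+11m^2−112m−441.
Continuing, m = 7 is a root, giving the factor (m−7) and quotient 2m^2+25m+63.
The remaining quadratic factors as (2m+7)(m+9).

(2m+7)(m+5)(m+9)(m−7)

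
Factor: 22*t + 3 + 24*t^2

(4*t + 3)*(6*t + 1)

Need a pair with product 24·3 = 72 and sum 22: that's 18 and 4.
Split the middle term: 24*t^2 + 18*t + 4*t + 3 = 6*t*(4*t + 3) + (4*t + 3).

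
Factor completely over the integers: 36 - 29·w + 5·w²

(5·w - 9)·(w - 4)

Need a pair with product 5·36 = 180 and sum -29: that's -9 and -20.
Split the middle term: 5·w² - 9·w - 20·w + 36 = w·(5·w - 9) - 4·(5·w - 9).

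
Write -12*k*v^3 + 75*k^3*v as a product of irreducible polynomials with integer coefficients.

3*k*v*(5*k + 2*v)*(5*k - 2*v)

Factor out 3*k*v, leaving 25*k^2 - 4*v^2, which is a difference of two squares.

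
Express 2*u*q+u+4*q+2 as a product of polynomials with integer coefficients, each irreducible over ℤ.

Group as (2*u*q+u) + (4*q+2) = u*(2*q+1) + 2*(2*q+1).
Both groups share the factor (2*q+1).

(2*q+1)*(u+2)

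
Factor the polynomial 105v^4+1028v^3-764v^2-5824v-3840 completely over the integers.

Testing divisors of the constant over divisors of the leading coefficient, v = -10 is a root, giving the factor (v+10) and quotient 105v^3-22v^2-544v-384.
Continuing, v = 8/3 is a root, giving the factor (3v-8) and quotient 35v^2+86v+48.
The remaining quadratic factors as (5v+8)(7v+6).

(3v-8)(5v+8)(7v+6)(v+10)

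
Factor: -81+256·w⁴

Difference of squares twice: with A = 4·w and B = 3, A⁴ − B⁴ = (A² − B²)(A² + B²), and A² − B² factors again.

(4·w+3)·(4·w-3)·(16·w²+9)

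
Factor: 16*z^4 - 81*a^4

(2*z - 3*a)*(2*z + 3*a)*(4*z^2 + 9*a^2)

Difference of squares twice: with A = 2*z and B = 3*a, A⁴ − B⁴ = (A² − B²)(A² + B²), and A² − B² factors again.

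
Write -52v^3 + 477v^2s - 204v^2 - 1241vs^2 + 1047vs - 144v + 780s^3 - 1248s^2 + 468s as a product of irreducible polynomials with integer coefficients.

-(13v - 12s + 12)(4v - 13s)(v - 5s + 3)

Group: 4v(-13v^2 + 77vs - 51v - 60s^2 + 96s - 36) - 13s(-13v^2 + 77vs - 51v - 60s^2 + 96s - 36); both groups contain (-13v^2 + 77vs - 51v - 60s^2 + 96s - 36), so (4v - 13s) is a factor with cofactor -13v^2 + 77vs - 51v - 60s^2 + 96s - 36.
The cofactor groups again: -13v^2 + 77vs - 51v - 60s^2 + 96s - 36 = -v(13v - 12s + 12) + (5s - 3)(13v - 12s + 12); both groups contain (13v - 12s + 12), giving -(v - 5s + 3)(13v - 12s + 12).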